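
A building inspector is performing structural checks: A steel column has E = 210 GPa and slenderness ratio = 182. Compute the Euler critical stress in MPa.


sigma_cr = pi^2 * E / lambda^2
= 9.8696 * 210000.0 / 182^2
= 9.8696 * 210000.0 / 33124
= 62.5715 MPa

62.5715 MPa


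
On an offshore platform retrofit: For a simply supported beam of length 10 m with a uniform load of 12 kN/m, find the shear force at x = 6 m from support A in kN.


R_A = w * L / 2 = 12 * 10 / 2 = 60.0 kN
V(x) = R_A - w * x = 60.0 - 12 * 6
= -12.0 kN

-12.0 kN


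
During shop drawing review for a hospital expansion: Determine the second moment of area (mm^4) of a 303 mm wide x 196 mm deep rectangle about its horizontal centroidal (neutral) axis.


I = b * h^3 / 12
= 303 * 196^3 / 12
= 303 * 7529536 / 12
= 190120784.0 mm^4

190120784.0 mm^4


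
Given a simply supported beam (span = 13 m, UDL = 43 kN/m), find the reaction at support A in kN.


Total load = w * L = 43 * 13 = 559 kN
By symmetry, each reaction R = total / 2 = 559 / 2 = 279.5 kN

279.5 kN


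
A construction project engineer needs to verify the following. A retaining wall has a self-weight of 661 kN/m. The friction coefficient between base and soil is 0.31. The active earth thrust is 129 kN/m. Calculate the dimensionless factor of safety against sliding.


Resisting force = mu * W = 0.31 * 661 = 204.91 kN/m
FOS = Resisting / Driving = 204.91 / 129
= 1.5884 (dimensionless)

1.5884 (dimensionless)


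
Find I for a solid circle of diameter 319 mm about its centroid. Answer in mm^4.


r = d / 2 = 319 / 2 = 159.5 mm
I = pi * r^4 / 4 = pi * 159.5^4 / 4
= 508314655.12 mm^4

508314655.12 mm^4


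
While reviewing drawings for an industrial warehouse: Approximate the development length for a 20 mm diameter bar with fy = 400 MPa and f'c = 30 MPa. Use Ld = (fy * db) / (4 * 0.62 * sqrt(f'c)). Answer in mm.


Ld = (fy * db) / (4 * 0.62 * sqrt(f'c))
= (400 * 20) / (4 * 0.62 * sqrt(30))
= 8000 / 13.5835
= 588.95 mm

588.95 mm


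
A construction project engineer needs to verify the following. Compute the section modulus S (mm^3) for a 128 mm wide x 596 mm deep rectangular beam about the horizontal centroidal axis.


S = b * h^2 / 6
= 128 * 596^2 / 6
= 128 * 355216 / 6
= 7577941.33 mm^3

7577941.33 mm^3


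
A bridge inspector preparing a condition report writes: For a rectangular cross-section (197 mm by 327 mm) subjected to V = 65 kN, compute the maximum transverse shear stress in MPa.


A = b * h = 197 * 327 = 64419 mm^2
V = 65 kN = 65000.0 N
tau_max = 1.5 * V / A = 1.5 * 65000.0 / 64419
= 1.5135 MPa

1.5135 MPa


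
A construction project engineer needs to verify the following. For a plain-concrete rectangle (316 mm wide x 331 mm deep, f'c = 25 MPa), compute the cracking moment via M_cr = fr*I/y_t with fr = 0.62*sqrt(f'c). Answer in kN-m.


fr = 0.62 * sqrt(25) = 0.62 * 5.0 = 3.1 MPa
I = 316 * 331^3 / 12 = 954970196.33 mm^4
y_t = 165.5 mm
M_cr = fr * I / y_t = 3.1 * 954970196.33 / 165.5 N-mm
= 17.8877 kN-m

17.8877 kN-m


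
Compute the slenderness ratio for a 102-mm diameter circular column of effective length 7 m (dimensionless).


Radius of gyration r = d / 4 = 102 / 4 = 25.5 mm
L_eff = 7000.0 mm
Slenderness ratio = L / r = 7000.0 / 25.5 = 274.51 (dimensionless)

274.51 (dimensionless)


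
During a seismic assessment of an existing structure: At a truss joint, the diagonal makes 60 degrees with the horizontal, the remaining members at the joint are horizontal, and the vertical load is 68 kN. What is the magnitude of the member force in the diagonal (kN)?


At the joint, only the diagonal has a vertical component, so vertical equilibrium gives:
F * sin(60) = 68
F = 68 / sin(60)
= 68 / 0.866025
= 78.52 kN

78.52 kN


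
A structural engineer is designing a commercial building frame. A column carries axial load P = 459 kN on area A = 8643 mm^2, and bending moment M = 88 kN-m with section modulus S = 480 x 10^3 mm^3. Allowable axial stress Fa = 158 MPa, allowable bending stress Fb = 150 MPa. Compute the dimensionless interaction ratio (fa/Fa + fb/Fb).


f_a = P / A = 459000.0 / 8643 = 53.1066 MPa
f_b = M / S = 88000000.0 / 480000.0 = 183.3333 MPa
Ratio = f_a / Fa + f_b / Fb
= 53.1066 / 158 + 183.3333 / 150
= 1.5583 (dimensionless)

1.5583 (dimensionless)


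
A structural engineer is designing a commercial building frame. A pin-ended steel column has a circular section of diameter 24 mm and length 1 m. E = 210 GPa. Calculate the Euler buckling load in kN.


I = pi * d^4 / 64 = 16286.02 mm^4
L = 1000.0 mm
P_cr = pi^2 * E * I / L^2
= 9.8696 * 210000.0 * 16286.02 / 1000.0^2
= 33754.67 N = 33.7547 kN

33.7547 kN


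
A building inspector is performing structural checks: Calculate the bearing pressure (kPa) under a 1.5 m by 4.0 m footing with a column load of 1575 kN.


A = 1.5 * 4.0 = 6.0 m^2
q = P / A = 1575 / 6.0
= 262.5 kPa

262.5 kPa


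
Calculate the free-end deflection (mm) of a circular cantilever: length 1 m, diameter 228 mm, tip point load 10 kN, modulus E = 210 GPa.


I = pi * d^4 / 64 = pi * 228^4 / 64 = 132650620.77 mm^4
L = 1000.0 mm, P = 10000.0 N, E = 210000.0 MPa
delta = P * L^3 / (3 * E * I)
= 10000.0 * 1000.0^3 / (3 * 210000.0 * 132650620.77)
= 0.1197 mm

0.1197 mm


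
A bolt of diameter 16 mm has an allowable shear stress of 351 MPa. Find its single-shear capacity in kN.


A = pi * d^2 / 4 = pi * 16^2 / 4 = 201.0619 mm^2
V = f_v * A / 1000 = 351 * 201.0619 / 1000
= 70.5727 kN

70.5727 kN


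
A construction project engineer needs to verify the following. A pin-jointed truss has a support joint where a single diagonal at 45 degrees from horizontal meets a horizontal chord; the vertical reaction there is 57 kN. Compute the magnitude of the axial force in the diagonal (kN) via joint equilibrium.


At the joint, only the diagonal has a vertical component, so vertical equilibrium gives:
F * sin(45) = 57
F = 57 / sin(45)
= 57 / 0.707107
= 80.61 kN

80.61 kN


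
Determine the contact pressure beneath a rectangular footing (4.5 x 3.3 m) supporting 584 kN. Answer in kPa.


A = 4.5 * 3.3 = 14.85 m^2
q = P / A = 584 / 14.85
= 39.3266 kPa

39.3266 kPa


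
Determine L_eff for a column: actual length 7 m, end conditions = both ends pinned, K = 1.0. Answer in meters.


L_eff = K * L
= 1.0 * 7
= 7.0 m

7.0 m


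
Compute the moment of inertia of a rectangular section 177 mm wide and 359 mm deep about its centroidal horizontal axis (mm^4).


I = b * h^3 / 12
= 177 * 359^3 / 12
= 177 * 46268279 / 12
= 682457115.25 mm^4

682457115.25 mm^4


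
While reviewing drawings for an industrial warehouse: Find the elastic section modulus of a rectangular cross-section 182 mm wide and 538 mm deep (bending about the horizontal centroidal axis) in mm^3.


S = b * h^2 / 6
= 182 * 538^2 / 6
= 182 * 289444 / 6
= 8779801.33 mm^3

8779801.33 mm^3


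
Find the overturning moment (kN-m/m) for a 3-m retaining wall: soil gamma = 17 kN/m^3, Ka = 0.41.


Pa = 0.5 * Ka * gamma * H^2
= 0.5 * 0.41 * 17 * 3^2
= 31.365 kN/m
Arm = H / 3 = 3 / 3 = 1.0 m
Mo = Pa * arm = Pa * H / 3 = 31.365 * 3 / 3 = 31.365 kN-m/m

31.365 kN-m/m


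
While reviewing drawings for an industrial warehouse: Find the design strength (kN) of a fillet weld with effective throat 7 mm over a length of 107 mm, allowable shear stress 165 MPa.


Strength = throat * length * allowable stress
= 7 * 107 * 165 N
= 123585 N
= 123.58 kN

123.58 kN


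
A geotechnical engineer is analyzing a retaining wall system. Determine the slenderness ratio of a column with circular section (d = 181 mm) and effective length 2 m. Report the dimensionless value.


Radius of gyration r = d / 4 = 181 / 4 = 45.25 mm
L_eff = 2000.0 mm
Slenderness ratio = L / r = 2000.0 / 45.25 = 44.2 (dimensionless)

44.2 (dimensionless)


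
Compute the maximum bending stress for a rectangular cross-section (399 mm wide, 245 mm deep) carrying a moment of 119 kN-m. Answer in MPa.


I = b * h^3 / 12 = 399 * 245^3 / 12 = 488978656.25 mm^4
y = h / 2 = 245 / 2 = 122.5 mm
M = 119 kN-m = 119000000.0 N-mm
sigma = M * y / I = 119000000.0 * 122.5 / 488978656.25
= 29.81 MPa

29.81 MPa


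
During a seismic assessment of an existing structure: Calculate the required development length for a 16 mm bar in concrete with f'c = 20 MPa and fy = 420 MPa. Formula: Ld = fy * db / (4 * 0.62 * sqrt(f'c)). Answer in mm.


Ld = (fy * db) / (4 * 0.62 * sqrt(f'c))
= (420 * 16) / (4 * 0.62 * sqrt(20))
= 6720 / 11.0909
= 605.9 mm

605.9 mm


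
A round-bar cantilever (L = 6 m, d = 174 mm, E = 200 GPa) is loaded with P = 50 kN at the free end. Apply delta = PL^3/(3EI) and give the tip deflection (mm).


I = pi * d^4 / 64 = pi * 174^4 / 64 = 44995273.07 mm^4
L = 6000.0 mm, P = 50000.0 N, E = 200000.0 MPa
delta = P * L^3 / (3 * E * I)
= 50000.0 * 6000.0^3 / (3 * 200000.0 * 44995273.07)
= 400.042 mm

400.042 mm


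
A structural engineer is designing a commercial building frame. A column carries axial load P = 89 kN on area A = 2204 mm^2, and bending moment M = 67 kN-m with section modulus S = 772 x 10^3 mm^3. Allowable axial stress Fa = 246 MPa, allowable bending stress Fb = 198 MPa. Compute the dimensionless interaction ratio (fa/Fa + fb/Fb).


f_a = P / A = 89000.0 / 2204 = 40.3811 MPa
f_b = M / S = 67000000.0 / 772000.0 = 86.7876 MPa
Ratio = f_a / Fa + f_b / Fb
= 40.3811 / 246 + 86.7876 / 198
= 0.6025 (dimensionless)

0.6025 (dimensionless)


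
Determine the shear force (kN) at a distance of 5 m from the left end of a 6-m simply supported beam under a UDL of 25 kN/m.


R_A = w * L / 2 = 25 * 6 / 2 = 75.0 kN
V(x) = R_A - w * x = 75.0 - 25 * 5
= -50.0 kN

-50.0 kN


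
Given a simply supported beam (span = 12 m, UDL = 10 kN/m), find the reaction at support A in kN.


Total load = w * L = 10 * 12 = 120 kN
By symmetry, each reaction R = total / 2 = 120 / 2 = 60.0 kN

60.0 kN


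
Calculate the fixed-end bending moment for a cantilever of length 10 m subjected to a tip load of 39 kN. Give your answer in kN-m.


For a cantilever with a point load at the free end:
M_max = P * L = 39 * 10 = 390 kN-m

390 kN-m


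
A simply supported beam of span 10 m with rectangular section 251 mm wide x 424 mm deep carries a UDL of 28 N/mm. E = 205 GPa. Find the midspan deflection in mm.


I = 251 * 424^3 / 12 = 1594373418.67 mm^4
L = 10000.0 mm, w = 28 N/mm, E = 205000.0 MPa
delta = 5 * w * L^4 / (384 * E * I)
= 5 * 28 * 10000.0^4 / (384 * 205000.0 * 1594373418.67)
= 11.1546 mm

11.1546 mm


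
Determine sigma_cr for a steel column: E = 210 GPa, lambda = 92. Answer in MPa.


sigma_cr = pi^2 * E / lambda^2
= 9.8696 * 210000.0 / 92^2
= 9.8696 * 210000.0 / 8464
= 244.8744 MPa

244.8744 MPa


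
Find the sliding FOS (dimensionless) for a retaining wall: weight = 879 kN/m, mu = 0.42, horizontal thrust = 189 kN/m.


Resisting force = mu * W = 0.42 * 879 = 369.18 kN/m
FOS = Resisting / Driving = 369.18 / 189
= 1.9533 (dimensionless)

1.9533 (dimensionless)


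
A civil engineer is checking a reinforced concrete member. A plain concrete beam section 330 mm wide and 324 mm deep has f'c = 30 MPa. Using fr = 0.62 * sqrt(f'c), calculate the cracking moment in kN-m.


fr = 0.62 * sqrt(30) = 0.62 * 5.4772 = 3.3959 MPa
I = 330 * 324^3 / 12 = 935336160.0 mm^4
y_t = 162.0 mm
M_cr = fr * I / y_t = 3.3959 * 935336160.0 / 162.0 N-mm
= 19.6067 kN-m

19.6067 kN-m


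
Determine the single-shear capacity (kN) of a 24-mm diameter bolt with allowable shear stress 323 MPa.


A = pi * d^2 / 4 = pi * 24^2 / 4 = 452.3893 mm^2
V = f_v * A / 1000 = 323 * 452.3893 / 1000
= 146.1218 kN

146.1218 kN


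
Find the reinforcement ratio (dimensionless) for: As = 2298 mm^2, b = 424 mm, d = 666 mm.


rho = As / (b * d)
= 2298 / (424 * 666)
= 2298 / 282384
= 0.008138 (dimensionless)

0.008138 (dimensionless)


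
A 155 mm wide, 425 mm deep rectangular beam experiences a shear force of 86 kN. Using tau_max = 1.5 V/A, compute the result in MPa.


A = b * h = 155 * 425 = 65875 mm^2
V = 86 kN = 86000.0 N
tau_max = 1.5 * V / A = 1.5 * 86000.0 / 65875
= 1.9583 MPa

1.9583 MPa


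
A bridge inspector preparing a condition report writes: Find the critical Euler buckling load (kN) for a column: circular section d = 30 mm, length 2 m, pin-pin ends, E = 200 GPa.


I = pi * d^4 / 64 = 39760.78 mm^4
L = 2000.0 mm
P_cr = pi^2 * E * I / L^2
= 9.8696 * 200000.0 * 39760.78 / 2000.0^2
= 19621.16 N = 19.6212 kN

19.6212 kN


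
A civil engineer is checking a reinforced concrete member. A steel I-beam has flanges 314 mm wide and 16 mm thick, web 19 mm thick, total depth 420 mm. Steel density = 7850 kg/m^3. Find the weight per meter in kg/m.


A_flanges = 2 * 314 * 16 = 10048 mm^2
A_web = (420 - 2 * 16) * 19 = 7372 mm^2
A_total = 10048 + 7372 = 17420 mm^2 = 0.017420 m^2
Weight = rho * A = 7850 * 0.017420 = 136.747 kg/m

136.747 kg/m


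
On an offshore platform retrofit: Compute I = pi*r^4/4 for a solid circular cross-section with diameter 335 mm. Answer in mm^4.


r = d / 2 = 335 / 2 = 167.5 mm
I = pi * r^4 / 4 = pi * 167.5^4 / 4
= 618228649.37 mm^4

618228649.37 mm^4


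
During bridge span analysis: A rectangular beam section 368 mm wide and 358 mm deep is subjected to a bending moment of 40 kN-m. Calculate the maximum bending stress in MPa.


I = b * h^3 / 12 = 368 * 358^3 / 12 = 1407069834.67 mm^4
y = h / 2 = 358 / 2 = 179.0 mm
M = 40 kN-m = 40000000.0 N-mm
sigma = M * y / I = 40000000.0 * 179.0 / 1407069834.67
= 5.09 MPa

5.09 MPa


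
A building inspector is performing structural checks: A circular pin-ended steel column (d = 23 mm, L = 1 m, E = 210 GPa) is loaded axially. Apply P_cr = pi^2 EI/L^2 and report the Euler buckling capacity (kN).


I = pi * d^4 / 64 = 13736.66 mm^4
L = 1000.0 mm
P_cr = pi^2 * E * I / L^2
= 9.8696 * 210000.0 * 13736.66 / 1000.0^2
= 28470.84 N = 28.4708 kN

28.4708 kN


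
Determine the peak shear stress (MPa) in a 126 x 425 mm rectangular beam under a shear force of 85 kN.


A = b * h = 126 * 425 = 53550 mm^2
V = 85 kN = 85000.0 N
tau_max = 1.5 * V / A = 1.5 * 85000.0 / 53550
= 2.381 MPa

2.381 MPa


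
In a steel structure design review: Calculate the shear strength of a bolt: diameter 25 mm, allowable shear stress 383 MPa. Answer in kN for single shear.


A = pi * d^2 / 4 = pi * 25^2 / 4 = 490.8739 mm^2
V = f_v * A / 1000 = 383 * 490.8739 / 1000
= 188.0047 kN

188.0047 kN


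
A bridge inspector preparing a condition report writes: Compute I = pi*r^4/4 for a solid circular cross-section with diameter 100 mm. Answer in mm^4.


r = d / 2 = 100 / 2 = 50.0 mm
I = pi * r^4 / 4 = pi * 50.0^4 / 4
= 4908738.52 mm^4

4908738.52 mm^4


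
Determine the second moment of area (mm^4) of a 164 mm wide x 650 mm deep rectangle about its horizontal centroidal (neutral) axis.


I = b * h^3 / 12
= 164 * 650^3 / 12
= 164 * 274625000 / 12
= 3753208333.33 mm^4

3753208333.33 mm^4


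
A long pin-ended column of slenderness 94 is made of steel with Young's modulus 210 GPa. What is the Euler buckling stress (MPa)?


sigma_cr = pi^2 * E / lambda^2
= 9.8696 * 210000.0 / 94^2
= 9.8696 * 210000.0 / 8836
= 234.5651 MPa

234.5651 MPa


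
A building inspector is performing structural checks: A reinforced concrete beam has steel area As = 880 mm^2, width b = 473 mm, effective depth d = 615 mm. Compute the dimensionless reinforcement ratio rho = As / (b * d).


rho = As / (b * d)
= 880 / (473 * 615)
= 880 / 290895
= 0.003025 (dimensionless)

0.003025 (dimensionless)


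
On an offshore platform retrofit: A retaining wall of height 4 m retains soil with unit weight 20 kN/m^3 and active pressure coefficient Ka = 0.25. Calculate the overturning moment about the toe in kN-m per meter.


Pa = 0.5 * Ka * gamma * H^2
= 0.5 * 0.25 * 20 * 4^2
= 40.0 kN/m
Arm = H / 3 = 4 / 3 = 1.3333 m
Mo = Pa * arm = Pa * H / 3 = 40.0 * 4 / 3 = 53.3333 kN-m/m

53.3333 kN-m/m


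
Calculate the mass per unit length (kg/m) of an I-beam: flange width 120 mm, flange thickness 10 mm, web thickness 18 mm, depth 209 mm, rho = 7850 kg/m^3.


A_flanges = 2 * 120 * 10 = 2400 mm^2
A_web = (209 - 2 * 10) * 18 = 3402 mm^2
A_total = 2400 + 3402 = 5802 mm^2 = 0.005802 m^2
Weight = rho * A = 7850 * 0.005802 = 45.5457 kg/m

45.5457 kg/m


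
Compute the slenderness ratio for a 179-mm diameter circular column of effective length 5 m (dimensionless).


Radius of gyration r = d / 4 = 179 / 4 = 44.75 mm
L_eff = 5000.0 mm
Slenderness ratio = L / r = 5000.0 / 44.75 = 111.73 (dimensionless)

111.73 (dimensionless)


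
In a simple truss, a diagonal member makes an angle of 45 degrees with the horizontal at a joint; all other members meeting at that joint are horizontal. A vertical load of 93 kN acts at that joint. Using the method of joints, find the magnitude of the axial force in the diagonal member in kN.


At the joint, only the diagonal has a vertical component, so vertical equilibrium gives:
F * sin(45) = 93
F = 93 / sin(45)
= 93 / 0.707107
= 131.52 kN

131.52 kN


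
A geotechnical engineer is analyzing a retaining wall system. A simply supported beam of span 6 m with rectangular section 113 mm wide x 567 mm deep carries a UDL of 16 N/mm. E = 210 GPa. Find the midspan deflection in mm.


I = 113 * 567^3 / 12 = 1716510143.25 mm^4
L = 6000.0 mm, w = 16 N/mm, E = 210000.0 MPa
delta = 5 * w * L^4 / (384 * E * I)
= 5 * 16 * 6000.0^4 / (384 * 210000.0 * 1716510143.25)
= 0.749 mm

0.749 mm


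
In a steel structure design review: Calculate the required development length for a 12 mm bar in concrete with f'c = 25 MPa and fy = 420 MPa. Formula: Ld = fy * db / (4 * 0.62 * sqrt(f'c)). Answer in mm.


Ld = (fy * db) / (4 * 0.62 * sqrt(f'c))
= (420 * 12) / (4 * 0.62 * sqrt(25))
= 5040 / 12.4
= 406.45 mm

406.45 mm


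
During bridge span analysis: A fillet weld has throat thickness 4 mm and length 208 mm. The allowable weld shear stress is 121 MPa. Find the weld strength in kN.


Strength = throat * length * allowable stress
= 4 * 208 * 121 N
= 100672 N
= 100.67 kN

100.67 kN


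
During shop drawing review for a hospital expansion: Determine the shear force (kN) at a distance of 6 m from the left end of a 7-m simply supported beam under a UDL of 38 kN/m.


R_A = w * L / 2 = 38 * 7 / 2 = 133.0 kN
V(x) = R_A - w * x = 133.0 - 38 * 6
= -95.0 kN

-95.0 kN


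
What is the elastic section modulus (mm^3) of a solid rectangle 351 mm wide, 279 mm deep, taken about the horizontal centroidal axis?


S = b * h^2 / 6
= 351 * 279^2 / 6
= 351 * 77841 / 6
= 4553698.5 mm^3

4553698.5 mm^3


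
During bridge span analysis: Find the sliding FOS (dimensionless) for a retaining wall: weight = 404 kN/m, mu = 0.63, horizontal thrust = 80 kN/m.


Resisting force = mu * W = 0.63 * 404 = 254.52 kN/m
FOS = Resisting / Driving = 254.52 / 80
= 3.1815 (dimensionless)

3.1815 (dimensionless)


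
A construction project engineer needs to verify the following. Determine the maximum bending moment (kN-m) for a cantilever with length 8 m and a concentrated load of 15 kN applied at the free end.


For a cantilever with a point load at the free end:
M_max = P * L = 15 * 8 = 120 kN-m

120 kN-m


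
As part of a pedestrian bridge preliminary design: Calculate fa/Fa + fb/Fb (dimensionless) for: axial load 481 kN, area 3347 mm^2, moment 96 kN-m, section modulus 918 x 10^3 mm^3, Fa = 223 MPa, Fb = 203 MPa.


f_a = P / A = 481000.0 / 3347 = 143.7108 MPa
f_b = M / S = 96000000.0 / 918000.0 = 104.5752 MPa
Ratio = f_a / Fa + f_b / Fb
= 143.7108 / 223 + 104.5752 / 203
= 1.1596 (dimensionless)

1.1596 (dimensionless)


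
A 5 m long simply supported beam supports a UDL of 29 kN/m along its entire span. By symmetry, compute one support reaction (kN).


Total load = w * L = 29 * 5 = 145 kN
By symmetry, each reaction R = total / 2 = 145 / 2 = 72.5 kN

72.5 kN


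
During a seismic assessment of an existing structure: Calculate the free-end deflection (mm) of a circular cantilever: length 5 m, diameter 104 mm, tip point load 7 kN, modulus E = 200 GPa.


I = pi * d^4 / 64 = pi * 104^4 / 64 = 5742529.78 mm^4
L = 5000.0 mm, P = 7000.0 N, E = 200000.0 MPa
delta = P * L^3 / (3 * E * I)
= 7000.0 * 5000.0^3 / (3 * 200000.0 * 5742529.78)
= 253.9531 mm

253.9531 mm


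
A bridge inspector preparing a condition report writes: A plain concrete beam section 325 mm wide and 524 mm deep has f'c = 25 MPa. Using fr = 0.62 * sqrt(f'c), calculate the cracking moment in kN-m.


fr = 0.62 * sqrt(25) = 0.62 * 5.0 = 3.1 MPa
I = 325 * 524^3 / 12 = 3896691066.67 mm^4
y_t = 262.0 mm
M_cr = fr * I / y_t = 3.1 * 3896691066.67 / 262.0 N-mm
= 46.1059 kN-m

46.1059 kN-m


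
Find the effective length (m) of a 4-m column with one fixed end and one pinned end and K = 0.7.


L_eff = K * L
= 0.7 * 4
= 2.8 m

2.8 m


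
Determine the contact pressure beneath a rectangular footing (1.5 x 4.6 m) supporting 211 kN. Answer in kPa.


A = 1.5 * 4.6 = 6.9 m^2
q = P / A = 211 / 6.9
= 30.5797 kPa

30.5797 kPa


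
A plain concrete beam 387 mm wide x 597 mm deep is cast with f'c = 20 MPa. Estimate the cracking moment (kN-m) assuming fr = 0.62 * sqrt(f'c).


fr = 0.62 * sqrt(20) = 0.62 * 4.4721 = 2.7727 MPa
I = 387 * 597^3 / 12 = 6862031579.25 mm^4
y_t = 298.5 mm
M_cr = fr * I / y_t = 2.7727 * 6862031579.25 / 298.5 N-mm
= 63.7404 kN-m

63.7404 kN-m


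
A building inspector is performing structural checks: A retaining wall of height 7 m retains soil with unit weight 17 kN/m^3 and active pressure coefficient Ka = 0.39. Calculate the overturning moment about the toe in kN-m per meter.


Pa = 0.5 * Ka * gamma * H^2
= 0.5 * 0.39 * 17 * 7^2
= 162.435 kN/m
Arm = H / 3 = 7 / 3 = 2.3333 m
Mo = Pa * arm = Pa * H / 3 = 162.435 * 7 / 3 = 379.015 kN-m/m

379.015 kN-m/m


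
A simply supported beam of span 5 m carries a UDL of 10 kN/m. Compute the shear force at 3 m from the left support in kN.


R_A = w * L / 2 = 10 * 5 / 2 = 25.0 kN
V(x) = R_A - w * x = 25.0 - 10 * 3
= -5.0 kN

-5.0 kN


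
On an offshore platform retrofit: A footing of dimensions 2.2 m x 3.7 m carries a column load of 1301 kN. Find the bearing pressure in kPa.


A = 2.2 * 3.7 = 8.14 m^2
q = P / A = 1301 / 8.14
= 159.828 kPa

159.828 kPa


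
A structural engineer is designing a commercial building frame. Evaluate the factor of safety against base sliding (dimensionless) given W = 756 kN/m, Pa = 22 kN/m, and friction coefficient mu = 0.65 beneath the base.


Resisting force = mu * W = 0.65 * 756 = 491.4 kN/m
FOS = Resisting / Driving = 491.4 / 22
= 22.3364 (dimensionless)

22.3364 (dimensionless)


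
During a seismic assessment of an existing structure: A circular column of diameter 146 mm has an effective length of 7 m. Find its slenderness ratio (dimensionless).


Radius of gyration r = d / 4 = 146 / 4 = 36.5 mm
L_eff = 7000.0 mm
Slenderness ratio = L / r = 7000.0 / 36.5 = 191.78 (dimensionless)

191.78 (dimensionless)


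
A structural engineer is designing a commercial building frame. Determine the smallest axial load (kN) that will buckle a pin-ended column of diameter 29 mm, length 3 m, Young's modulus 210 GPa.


I = pi * d^4 / 64 = 34718.57 mm^4
L = 3000.0 mm
P_cr = pi^2 * E * I / L^2
= 9.8696 * 210000.0 * 34718.57 / 3000.0^2
= 7995.37 N = 7.9954 kN

7.9954 kN


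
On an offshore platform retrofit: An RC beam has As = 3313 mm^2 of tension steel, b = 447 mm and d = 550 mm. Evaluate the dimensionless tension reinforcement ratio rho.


rho = As / (b * d)
= 3313 / (447 * 550)
= 3313 / 245850
= 0.013476 (dimensionless)

0.013476 (dimensionless)


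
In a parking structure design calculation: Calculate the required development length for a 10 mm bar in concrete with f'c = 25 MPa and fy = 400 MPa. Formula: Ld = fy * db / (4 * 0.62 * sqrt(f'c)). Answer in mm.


Ld = (fy * db) / (4 * 0.62 * sqrt(f'c))
= (400 * 10) / (4 * 0.62 * sqrt(25))
= 4000 / 12.4
= 322.58 mm

322.58 mm


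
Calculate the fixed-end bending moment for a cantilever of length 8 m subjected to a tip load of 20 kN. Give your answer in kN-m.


For a cantilever with a point load at the free end:
M_max = P * L = 20 * 8 = 160 kN-m

160 kN-m


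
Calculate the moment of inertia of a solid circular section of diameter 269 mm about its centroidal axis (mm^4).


r = d / 2 = 269 / 2 = 134.5 mm
I = pi * r^4 / 4 = pi * 134.5^4 / 4
= 257027160.69 mm^4

257027160.69 mm^4


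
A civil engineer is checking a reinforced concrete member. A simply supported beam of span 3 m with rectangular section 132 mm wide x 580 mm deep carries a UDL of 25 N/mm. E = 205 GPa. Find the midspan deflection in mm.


I = 132 * 580^3 / 12 = 2146232000.0 mm^4
L = 3000.0 mm, w = 25 N/mm, E = 205000.0 MPa
delta = 5 * w * L^4 / (384 * E * I)
= 5 * 25 * 3000.0^4 / (384 * 205000.0 * 2146232000.0)
= 0.0599 mm

0.0599 mm


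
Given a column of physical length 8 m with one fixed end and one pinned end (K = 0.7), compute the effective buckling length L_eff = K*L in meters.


L_eff = K * L
= 0.7 * 8
= 5.6 m

5.6 m


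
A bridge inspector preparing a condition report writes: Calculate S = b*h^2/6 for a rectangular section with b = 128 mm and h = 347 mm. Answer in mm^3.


S = b * h^2 / 6
= 128 * 347^2 / 6
= 128 * 120409 / 6
= 2568725.33 mm^3

2568725.33 mm^3


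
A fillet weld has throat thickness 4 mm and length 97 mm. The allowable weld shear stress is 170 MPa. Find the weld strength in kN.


Strength = throat * length * allowable stress
= 4 * 97 * 170 N
= 65960 N
= 65.96 kN

65.96 kN


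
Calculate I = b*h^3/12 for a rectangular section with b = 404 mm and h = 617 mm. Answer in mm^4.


I = b * h^3 / 12
= 404 * 617^3 / 12
= 404 * 234885113 / 12
= 7907798804.33 mm^4

7907798804.33 mm^4


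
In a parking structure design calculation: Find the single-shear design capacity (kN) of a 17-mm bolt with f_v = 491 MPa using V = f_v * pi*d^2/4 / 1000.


A = pi * d^2 / 4 = pi * 17^2 / 4 = 226.9801 mm^2
V = f_v * A / 1000 = 491 * 226.9801 / 1000
= 111.4472 kN

111.4472 kN


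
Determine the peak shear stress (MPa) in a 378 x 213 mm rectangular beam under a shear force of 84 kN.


A = b * h = 378 * 213 = 80514 mm^2
V = 84 kN = 84000.0 N
tau_max = 1.5 * V / A = 1.5 * 84000.0 / 80514
= 1.5649 MPa

1.5649 MPa


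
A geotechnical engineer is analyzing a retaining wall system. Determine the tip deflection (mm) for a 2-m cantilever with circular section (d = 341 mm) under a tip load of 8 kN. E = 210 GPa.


I = pi * d^4 / 64 = pi * 341^4 / 64 = 663723836.22 mm^4
L = 2000.0 mm, P = 8000.0 N, E = 210000.0 MPa
delta = P * L^3 / (3 * E * I)
= 8000.0 * 2000.0^3 / (3 * 210000.0 * 663723836.22)
= 0.1531 mm

0.1531 mm


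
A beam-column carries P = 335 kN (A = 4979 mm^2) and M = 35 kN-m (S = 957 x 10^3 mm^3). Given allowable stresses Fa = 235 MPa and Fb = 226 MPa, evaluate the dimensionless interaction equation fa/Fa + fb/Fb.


f_a = P / A = 335000.0 / 4979 = 67.2826 MPa
f_b = M / S = 35000000.0 / 957000.0 = 36.5726 MPa
Ratio = f_a / Fa + f_b / Fb
= 67.2826 / 235 + 36.5726 / 226
= 0.4481 (dimensionless)

0.4481 (dimensionless)


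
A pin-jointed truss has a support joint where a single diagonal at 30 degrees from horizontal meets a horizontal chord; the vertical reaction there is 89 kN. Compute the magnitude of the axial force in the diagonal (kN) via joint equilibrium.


At the joint, only the diagonal has a vertical component, so vertical equilibrium gives:
F * sin(30) = 89
F = 89 / sin(30)
= 89 / 0.5
= 178.0 kN

178.0 kN


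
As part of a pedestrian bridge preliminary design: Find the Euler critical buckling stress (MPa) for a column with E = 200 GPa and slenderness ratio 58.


sigma_cr = pi^2 * E / lambda^2
= 9.8696 * 200000.0 / 58^2
= 9.8696 * 200000.0 / 3364
= 586.7779 MPa

586.7779 MPa


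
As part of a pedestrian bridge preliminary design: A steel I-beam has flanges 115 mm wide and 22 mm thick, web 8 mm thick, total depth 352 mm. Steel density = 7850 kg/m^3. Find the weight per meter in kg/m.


A_flanges = 2 * 115 * 22 = 5060 mm^2
A_web = (352 - 2 * 22) * 8 = 2464 mm^2
A_total = 5060 + 2464 = 7524 mm^2 = 0.007524 m^2
Weight = rho * A = 7850 * 0.007524 = 59.0634 kg/m

59.0634 kg/m


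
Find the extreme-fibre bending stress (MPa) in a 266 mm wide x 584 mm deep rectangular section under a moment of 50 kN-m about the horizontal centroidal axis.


I = b * h^3 / 12 = 266 * 584^3 / 12 = 4415083605.33 mm^4
y = h / 2 = 584 / 2 = 292.0 mm
M = 50 kN-m = 50000000.0 N-mm
sigma = M * y / I = 50000000.0 * 292.0 / 4415083605.33
= 3.31 MPa

3.31 MPa


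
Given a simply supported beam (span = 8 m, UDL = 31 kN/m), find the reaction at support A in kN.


Total load = w * L = 31 * 8 = 248 kN
By symmetry, each reaction R = total / 2 = 248 / 2 = 124.0 kN

124.0 kN


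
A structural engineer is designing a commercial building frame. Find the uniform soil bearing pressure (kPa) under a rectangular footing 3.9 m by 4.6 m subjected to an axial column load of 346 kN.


A = 3.9 * 4.6 = 17.94 m^2
q = P / A = 346 / 17.94
= 19.2865 kPa

19.2865 kPa


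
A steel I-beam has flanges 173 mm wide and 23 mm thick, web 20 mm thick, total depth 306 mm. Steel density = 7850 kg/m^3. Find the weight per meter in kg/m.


A_flanges = 2 * 173 * 23 = 7958 mm^2
A_web = (306 - 2 * 23) * 20 = 5200 mm^2
A_total = 7958 + 5200 = 13158 mm^2 = 0.013158 m^2
Weight = rho * A = 7850 * 0.013158 = 103.2903 kg/m

103.2903 kg/m


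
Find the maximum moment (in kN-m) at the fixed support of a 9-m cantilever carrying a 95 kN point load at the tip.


For a cantilever with a point load at the free end:
M_max = P * L = 95 * 9 = 855 kN-m

855 kN-m


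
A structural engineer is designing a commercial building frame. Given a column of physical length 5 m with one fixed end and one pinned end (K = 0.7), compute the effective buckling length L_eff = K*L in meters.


L_eff = K * L
= 0.7 * 5
= 3.5 m

3.5 m


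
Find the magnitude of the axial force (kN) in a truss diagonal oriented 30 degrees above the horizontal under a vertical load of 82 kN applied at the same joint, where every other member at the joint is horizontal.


At the joint, only the diagonal has a vertical component, so vertical equilibrium gives:
F * sin(30) = 82
F = 82 / sin(30)
= 82 / 0.5
= 164.0 kN

164.0 kN


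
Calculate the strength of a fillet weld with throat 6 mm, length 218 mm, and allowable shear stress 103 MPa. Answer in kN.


Strength = throat * length * allowable stress
= 6 * 218 * 103 N
= 134724 N
= 134.72 kN

134.72 kN


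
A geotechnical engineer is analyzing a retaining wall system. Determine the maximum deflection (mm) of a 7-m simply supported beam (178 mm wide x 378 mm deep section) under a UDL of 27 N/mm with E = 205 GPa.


I = 178 * 378^3 / 12 = 801150588.0 mm^4
L = 7000.0 mm, w = 27 N/mm, E = 205000.0 MPa
delta = 5 * w * L^4 / (384 * E * I)
= 5 * 27 * 7000.0^4 / (384 * 205000.0 * 801150588.0)
= 5.1396 mm

5.1396 mm


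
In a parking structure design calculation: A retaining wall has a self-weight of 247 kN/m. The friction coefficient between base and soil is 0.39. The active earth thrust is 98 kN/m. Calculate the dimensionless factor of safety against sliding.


Resisting force = mu * W = 0.39 * 247 = 96.33 kN/m
FOS = Resisting / Driving = 96.33 / 98
= 0.983 (dimensionless)

0.983 (dimensionless)


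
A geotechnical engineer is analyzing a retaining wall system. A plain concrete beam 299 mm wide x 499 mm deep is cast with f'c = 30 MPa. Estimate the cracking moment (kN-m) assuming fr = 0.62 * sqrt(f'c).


fr = 0.62 * sqrt(30) = 0.62 * 5.4772 = 3.3959 MPa
I = 299 * 499^3 / 12 = 3095933183.42 mm^4
y_t = 249.5 mm
M_cr = fr * I / y_t = 3.3959 * 3095933183.42 / 249.5 N-mm
= 42.1379 kN-m

42.1379 kN-m


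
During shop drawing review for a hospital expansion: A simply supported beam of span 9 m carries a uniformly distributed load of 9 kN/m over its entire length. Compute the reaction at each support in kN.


Total load = w * L = 9 * 9 = 81 kN
By symmetry, each reaction R = total / 2 = 81 / 2 = 40.5 kN

40.5 kN


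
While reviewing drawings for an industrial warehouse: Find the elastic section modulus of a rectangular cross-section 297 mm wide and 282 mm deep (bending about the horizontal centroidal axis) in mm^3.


S = b * h^2 / 6
= 297 * 282^2 / 6
= 297 * 79524 / 6
= 3936438.0 mm^3

3936438.0 mm^3


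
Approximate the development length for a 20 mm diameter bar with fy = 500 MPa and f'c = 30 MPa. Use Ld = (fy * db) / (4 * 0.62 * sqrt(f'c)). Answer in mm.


Ld = (fy * db) / (4 * 0.62 * sqrt(f'c))
= (500 * 20) / (4 * 0.62 * sqrt(30))
= 10000 / 13.5835
= 736.19 mm

736.19 mm


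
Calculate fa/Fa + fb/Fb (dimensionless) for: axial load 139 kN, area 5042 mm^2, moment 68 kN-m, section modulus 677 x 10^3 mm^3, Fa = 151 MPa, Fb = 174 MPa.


f_a = P / A = 139000.0 / 5042 = 27.5684 MPa
f_b = M / S = 68000000.0 / 677000.0 = 100.4431 MPa
Ratio = f_a / Fa + f_b / Fb
= 27.5684 / 151 + 100.4431 / 174
= 0.7598 (dimensionless)

0.7598 (dimensionless)


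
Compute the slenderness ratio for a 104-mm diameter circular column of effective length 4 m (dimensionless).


Radius of gyration r = d / 4 = 104 / 4 = 26.0 mm
L_eff = 4000.0 mm
Slenderness ratio = L / r = 4000.0 / 26.0 = 153.85 (dimensionless)

153.85 (dimensionless)


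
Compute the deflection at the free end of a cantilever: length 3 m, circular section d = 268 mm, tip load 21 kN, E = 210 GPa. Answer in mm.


I = pi * d^4 / 64 = pi * 268^4 / 64 = 253226454.78 mm^4
L = 3000.0 mm, P = 21000.0 N, E = 210000.0 MPa
delta = P * L^3 / (3 * E * I)
= 21000.0 * 3000.0^3 / (3 * 210000.0 * 253226454.78)
= 3.5541 mm

3.5541 mm


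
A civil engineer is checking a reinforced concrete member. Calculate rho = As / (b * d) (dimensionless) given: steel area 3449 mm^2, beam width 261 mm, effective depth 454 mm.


rho = As / (b * d)
= 3449 / (261 * 454)
= 3449 / 118494
= 0.029107 (dimensionless)

0.029107 (dimensionless)


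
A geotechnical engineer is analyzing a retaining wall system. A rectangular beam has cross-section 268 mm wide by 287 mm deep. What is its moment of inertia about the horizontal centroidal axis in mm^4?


I = b * h^3 / 12
= 268 * 287^3 / 12
= 268 * 23639903 / 12
= 527957833.67 mm^4

527957833.67 mm^4


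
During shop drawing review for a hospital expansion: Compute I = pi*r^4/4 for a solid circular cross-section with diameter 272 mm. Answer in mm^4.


r = d / 2 = 272 / 2 = 136.0 mm
I = pi * r^4 / 4 = pi * 136.0^4 / 4
= 268686295.06 mm^4

268686295.06 mm^4


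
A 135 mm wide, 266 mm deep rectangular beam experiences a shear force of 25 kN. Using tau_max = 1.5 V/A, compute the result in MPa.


A = b * h = 135 * 266 = 35910 mm^2
V = 25 kN = 25000.0 N
tau_max = 1.5 * V / A = 1.5 * 25000.0 / 35910
= 1.0443 MPa

1.0443 MPa


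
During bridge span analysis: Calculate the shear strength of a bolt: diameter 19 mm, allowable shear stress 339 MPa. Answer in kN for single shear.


A = pi * d^2 / 4 = pi * 19^2 / 4 = 283.5287 mm^2
V = f_v * A / 1000 = 339 * 283.5287 / 1000
= 96.1162 kN

96.1162 kN


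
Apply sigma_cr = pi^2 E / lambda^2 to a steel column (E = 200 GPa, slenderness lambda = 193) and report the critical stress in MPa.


sigma_cr = pi^2 * E / lambda^2
= 9.8696 * 200000.0 / 193^2
= 9.8696 * 200000.0 / 37249
= 52.9926 MPa

52.9926 MPa


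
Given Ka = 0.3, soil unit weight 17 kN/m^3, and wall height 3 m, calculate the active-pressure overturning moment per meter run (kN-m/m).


Pa = 0.5 * Ka * gamma * H^2
= 0.5 * 0.3 * 17 * 3^2
= 22.95 kN/m
Arm = H / 3 = 3 / 3 = 1.0 m
Mo = Pa * arm = Pa * H / 3 = 22.95 * 3 / 3 = 22.95 kN-m/m

22.95 kN-m/m


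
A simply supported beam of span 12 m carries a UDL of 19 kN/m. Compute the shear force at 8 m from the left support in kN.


R_A = w * L / 2 = 19 * 12 / 2 = 114.0 kN
V(x) = R_A - w * x = 114.0 - 19 * 8
= -38.0 kN

-38.0 kN


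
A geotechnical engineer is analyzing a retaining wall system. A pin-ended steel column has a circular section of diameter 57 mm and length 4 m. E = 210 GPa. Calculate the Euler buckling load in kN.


I = pi * d^4 / 64 = 518166.49 mm^4
L = 4000.0 mm
P_cr = pi^2 * E * I / L^2
= 9.8696 * 210000.0 * 518166.49 / 4000.0^2
= 67122.54 N = 67.1225 kN

67.1225 kN


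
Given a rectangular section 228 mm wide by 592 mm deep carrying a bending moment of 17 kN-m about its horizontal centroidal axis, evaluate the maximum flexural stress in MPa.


I = b * h^3 / 12 = 228 * 592^3 / 12 = 3942019072.0 mm^4
y = h / 2 = 592 / 2 = 296.0 mm
M = 17 kN-m = 17000000.0 N-mm
sigma = M * y / I = 17000000.0 * 296.0 / 3942019072.0
= 1.28 MPa

1.28 MPa


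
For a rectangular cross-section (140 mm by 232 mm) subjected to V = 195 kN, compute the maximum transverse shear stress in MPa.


A = b * h = 140 * 232 = 32480 mm^2
V = 195 kN = 195000.0 N
tau_max = 1.5 * V / A = 1.5 * 195000.0 / 32480
= 9.0055 MPa

9.0055 MPa


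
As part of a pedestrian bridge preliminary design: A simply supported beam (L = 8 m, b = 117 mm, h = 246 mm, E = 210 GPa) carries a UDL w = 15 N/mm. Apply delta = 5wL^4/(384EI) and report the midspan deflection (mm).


I = 117 * 246^3 / 12 = 145147626.0 mm^4
L = 8000.0 mm, w = 15 N/mm, E = 210000.0 MPa
delta = 5 * w * L^4 / (384 * E * I)
= 5 * 15 * 8000.0^4 / (384 * 210000.0 * 145147626.0)
= 26.2459 mm

26.2459 mm


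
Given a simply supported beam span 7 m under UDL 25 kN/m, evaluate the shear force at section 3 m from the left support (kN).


R_A = w * L / 2 = 25 * 7 / 2 = 87.5 kN
V(x) = R_A - w * x = 87.5 - 25 * 3
= 12.5 kN

12.5 kN


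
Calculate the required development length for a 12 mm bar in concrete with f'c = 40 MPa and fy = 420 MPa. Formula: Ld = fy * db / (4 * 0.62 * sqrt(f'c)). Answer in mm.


Ld = (fy * db) / (4 * 0.62 * sqrt(f'c))
= (420 * 12) / (4 * 0.62 * sqrt(40))
= 5040 / 15.6849
= 321.33 mm

321.33 mm


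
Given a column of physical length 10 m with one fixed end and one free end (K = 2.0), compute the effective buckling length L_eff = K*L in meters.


L_eff = K * L
= 2.0 * 10
= 20.0 m

20.0 m


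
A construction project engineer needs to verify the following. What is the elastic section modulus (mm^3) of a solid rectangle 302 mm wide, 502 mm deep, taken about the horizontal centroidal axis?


S = b * h^2 / 6
= 302 * 502^2 / 6
= 302 * 252004 / 6
= 12684201.33 mm^3

12684201.33 mm^3


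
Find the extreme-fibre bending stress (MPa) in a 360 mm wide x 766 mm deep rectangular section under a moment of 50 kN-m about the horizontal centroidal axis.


I = b * h^3 / 12 = 360 * 766^3 / 12 = 13483652880.0 mm^4
y = h / 2 = 766 / 2 = 383.0 mm
M = 50 kN-m = 50000000.0 N-mm
sigma = M * y / I = 50000000.0 * 383.0 / 13483652880.0
= 1.42 MPa

1.42 MPa


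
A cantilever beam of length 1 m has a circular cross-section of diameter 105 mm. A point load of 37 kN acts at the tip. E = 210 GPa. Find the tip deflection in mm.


I = pi * d^4 / 64 = pi * 105^4 / 64 = 5966602.35 mm^4
L = 1000.0 mm, P = 37000.0 N, E = 210000.0 MPa
delta = P * L^3 / (3 * E * I)
= 37000.0 * 1000.0^3 / (3 * 210000.0 * 5966602.35)
= 9.8431 mm

9.8431 mm


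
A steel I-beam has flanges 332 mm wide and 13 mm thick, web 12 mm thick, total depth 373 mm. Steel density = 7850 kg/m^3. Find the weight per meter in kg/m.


A_flanges = 2 * 332 * 13 = 8632 mm^2
A_web = (373 - 2 * 13) * 12 = 4164 mm^2
A_total = 8632 + 4164 = 12796 mm^2 = 0.012796 m^2
Weight = rho * A = 7850 * 0.012796 = 100.4486 kg/m

100.4486 kg/m


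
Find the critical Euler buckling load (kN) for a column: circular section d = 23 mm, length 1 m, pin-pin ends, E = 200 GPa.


I = pi * d^4 / 64 = 13736.66 mm^4
L = 1000.0 mm
P_cr = pi^2 * E * I / L^2
= 9.8696 * 200000.0 * 13736.66 / 1000.0^2
= 27115.09 N = 27.1151 kN

27.1151 kN


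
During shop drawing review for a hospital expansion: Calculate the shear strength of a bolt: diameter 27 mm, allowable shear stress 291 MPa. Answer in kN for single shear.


A = pi * d^2 / 4 = pi * 27^2 / 4 = 572.5553 mm^2
V = f_v * A / 1000 = 291 * 572.5553 / 1000
= 166.6136 kN

166.6136 kN
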